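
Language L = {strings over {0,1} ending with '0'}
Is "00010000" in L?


last symbol = '0'

Yes, "00010000" is in L


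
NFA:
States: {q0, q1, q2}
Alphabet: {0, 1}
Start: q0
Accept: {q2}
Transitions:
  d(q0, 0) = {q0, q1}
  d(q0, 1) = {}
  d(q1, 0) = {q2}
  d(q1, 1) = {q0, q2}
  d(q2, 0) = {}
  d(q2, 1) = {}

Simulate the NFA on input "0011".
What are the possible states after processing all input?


Start: {q0}
  --0--> {q0, q1}
  --0--> {q0, q1, q2}
  --1--> {q0, q2}
  --1--> {}

{} (empty set, no valid transitions)


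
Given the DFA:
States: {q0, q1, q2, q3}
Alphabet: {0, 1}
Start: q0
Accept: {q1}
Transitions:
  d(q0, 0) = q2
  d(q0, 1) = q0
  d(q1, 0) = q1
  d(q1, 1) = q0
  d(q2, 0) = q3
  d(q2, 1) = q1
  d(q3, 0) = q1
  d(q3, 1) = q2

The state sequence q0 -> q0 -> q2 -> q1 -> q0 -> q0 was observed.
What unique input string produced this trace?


Trace back each transition to find the symbol:
  q0 --[1]--> q0
  q0 --[0]--> q2
  q2 --[1]--> q1
  q1 --[1]--> q0
  q0 --[1]--> q0

"10111"


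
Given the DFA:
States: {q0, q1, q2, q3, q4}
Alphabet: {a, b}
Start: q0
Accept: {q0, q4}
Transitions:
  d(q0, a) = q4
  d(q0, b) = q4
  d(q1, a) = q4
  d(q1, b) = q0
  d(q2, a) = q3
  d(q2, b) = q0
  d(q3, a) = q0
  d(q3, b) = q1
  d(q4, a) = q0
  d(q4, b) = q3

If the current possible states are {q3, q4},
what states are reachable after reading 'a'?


Apply transition on 'a' from each current state:
  d(q3, a) = q0
  d(q4, a) = q0

{q0}


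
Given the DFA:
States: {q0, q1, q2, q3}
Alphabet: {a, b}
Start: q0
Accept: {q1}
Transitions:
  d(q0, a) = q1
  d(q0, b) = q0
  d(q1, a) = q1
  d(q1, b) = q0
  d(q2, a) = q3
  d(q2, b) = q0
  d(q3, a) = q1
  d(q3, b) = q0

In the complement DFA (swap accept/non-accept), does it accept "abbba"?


Trace: q0 -> q1 -> q0 -> q0 -> q0 -> q1
Final: q1
Original accept: {q1}
Complement: q1 is in original accept

No, complement rejects (original accepts)


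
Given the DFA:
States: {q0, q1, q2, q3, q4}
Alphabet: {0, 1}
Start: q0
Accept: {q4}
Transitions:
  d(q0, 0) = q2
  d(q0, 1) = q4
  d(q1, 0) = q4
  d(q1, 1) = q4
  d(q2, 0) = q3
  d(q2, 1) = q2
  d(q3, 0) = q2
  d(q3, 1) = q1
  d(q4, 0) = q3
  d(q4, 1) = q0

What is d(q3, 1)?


Looking up transition d(q3, 1)

q1


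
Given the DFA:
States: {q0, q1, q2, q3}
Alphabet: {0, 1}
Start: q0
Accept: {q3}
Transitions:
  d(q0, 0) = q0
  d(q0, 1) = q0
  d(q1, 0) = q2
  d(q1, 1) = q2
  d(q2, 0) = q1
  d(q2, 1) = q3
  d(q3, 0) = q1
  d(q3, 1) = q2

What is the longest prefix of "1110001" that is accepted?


Run the DFA, marking each prefix where the state is accepting:
  "" -> q0 [reject]
  "1" -> q0 [reject]
  "11" -> q0 [reject]
  "111" -> q0 [reject]
  "1110" -> q0 [reject]
  "11100" -> q0 [reject]
  "111000" -> q0 [reject]
  "1110001" -> q0 [reject]

No prefix is accepted


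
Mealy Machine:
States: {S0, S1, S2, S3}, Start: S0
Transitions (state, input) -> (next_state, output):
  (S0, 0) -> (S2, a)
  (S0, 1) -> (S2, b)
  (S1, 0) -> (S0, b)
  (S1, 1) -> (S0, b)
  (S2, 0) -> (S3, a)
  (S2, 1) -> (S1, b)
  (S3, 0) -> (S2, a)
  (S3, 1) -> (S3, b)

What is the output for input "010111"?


Step-by-step:
  (S0, 0) -> (S2, a)
  (S2, 1) -> (S1, b)
  (S1, 0) -> (S0, b)
  (S0, 1) -> (S2, b)
  (S2, 1) -> (S1, b)
  (S1, 1) -> (S0, b)

"abbbbb"


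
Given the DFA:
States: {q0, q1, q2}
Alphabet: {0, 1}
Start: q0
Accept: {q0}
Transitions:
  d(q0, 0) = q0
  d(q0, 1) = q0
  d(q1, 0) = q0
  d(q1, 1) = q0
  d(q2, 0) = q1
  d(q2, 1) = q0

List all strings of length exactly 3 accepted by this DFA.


All strings of length 3: 8 total
Accepted: 8

"000", "001", "010", "011", "100", "101", "110", "111"


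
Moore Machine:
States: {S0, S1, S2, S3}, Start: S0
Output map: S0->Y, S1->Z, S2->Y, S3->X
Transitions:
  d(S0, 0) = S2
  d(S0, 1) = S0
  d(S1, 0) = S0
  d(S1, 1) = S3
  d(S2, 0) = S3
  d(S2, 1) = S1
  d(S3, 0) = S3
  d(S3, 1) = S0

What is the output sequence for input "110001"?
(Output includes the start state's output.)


Start: S0 (output Y)
  --1--> S0 (output Y)
  --1--> S0 (output Y)
  --0--> S2 (output Y)
  --0--> S3 (output X)
  --0--> S3 (output X)
  --1--> S0 (output Y)

"YYYYXXY"


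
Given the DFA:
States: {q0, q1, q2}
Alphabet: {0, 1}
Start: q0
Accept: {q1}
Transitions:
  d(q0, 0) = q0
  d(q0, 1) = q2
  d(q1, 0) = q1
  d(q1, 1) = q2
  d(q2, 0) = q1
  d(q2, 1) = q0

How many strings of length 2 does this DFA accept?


Enumerating all length-2 strings:
  "00" -> q0 [reject]
  "01" -> q2 [reject]
  "10" -> q1 [accept]
  "11" -> q0 [reject]

1 out of 4


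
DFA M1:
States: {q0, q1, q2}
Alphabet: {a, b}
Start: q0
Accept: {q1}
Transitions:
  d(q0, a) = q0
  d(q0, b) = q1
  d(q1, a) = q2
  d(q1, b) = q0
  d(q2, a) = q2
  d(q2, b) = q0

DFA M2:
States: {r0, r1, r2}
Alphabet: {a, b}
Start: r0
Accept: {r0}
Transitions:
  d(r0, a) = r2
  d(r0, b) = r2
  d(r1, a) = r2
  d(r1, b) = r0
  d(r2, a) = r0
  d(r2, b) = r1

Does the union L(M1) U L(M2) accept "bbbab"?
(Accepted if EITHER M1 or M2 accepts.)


M1: final=q0 accepted=False
M2: final=r1 accepted=False

No, union rejects (neither accepts)


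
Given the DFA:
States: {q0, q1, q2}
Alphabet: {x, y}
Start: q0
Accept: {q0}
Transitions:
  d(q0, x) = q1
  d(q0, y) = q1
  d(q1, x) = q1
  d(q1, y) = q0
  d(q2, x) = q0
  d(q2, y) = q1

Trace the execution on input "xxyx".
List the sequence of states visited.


Input: xxyx
d(q0, x) = q1
d(q1, x) = q1
d(q1, y) = q0
d(q0, x) = q1


q0 -> q1 -> q1 -> q0 -> q1


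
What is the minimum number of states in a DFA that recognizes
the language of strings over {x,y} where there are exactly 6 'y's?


States: count = 0, 1, ..., 6 (that's 7 states), plus a dead state for count > 6.
Total: 7 + 1 = 8. Accept = count-6 state.

8


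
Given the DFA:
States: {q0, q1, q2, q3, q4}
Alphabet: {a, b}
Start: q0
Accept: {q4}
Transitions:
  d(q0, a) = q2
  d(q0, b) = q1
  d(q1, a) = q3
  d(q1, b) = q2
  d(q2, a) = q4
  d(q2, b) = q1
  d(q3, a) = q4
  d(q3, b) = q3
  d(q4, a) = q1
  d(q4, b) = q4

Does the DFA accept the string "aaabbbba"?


Trace: q0 -> q2 -> q4 -> q1 -> q2 -> q1 -> q2 -> q1 -> q3
Final state: q3
Accept states: {q4}

No, rejected (final state q3 is not an accept state)


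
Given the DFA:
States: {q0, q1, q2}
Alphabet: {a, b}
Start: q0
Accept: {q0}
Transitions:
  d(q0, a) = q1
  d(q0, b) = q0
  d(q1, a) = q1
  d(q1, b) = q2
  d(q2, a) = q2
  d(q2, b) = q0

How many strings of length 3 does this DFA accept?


Enumerating all length-3 strings:
  "aaa" -> q1 [reject]
  "aab" -> q2 [reject]
  "aba" -> q2 [reject]
  "abb" -> q0 [accept]
  "baa" -> q1 [reject]
  "bab" -> q2 [reject]
  "bba" -> q1 [reject]
  "bbb" -> q0 [accept]

2 out of 8


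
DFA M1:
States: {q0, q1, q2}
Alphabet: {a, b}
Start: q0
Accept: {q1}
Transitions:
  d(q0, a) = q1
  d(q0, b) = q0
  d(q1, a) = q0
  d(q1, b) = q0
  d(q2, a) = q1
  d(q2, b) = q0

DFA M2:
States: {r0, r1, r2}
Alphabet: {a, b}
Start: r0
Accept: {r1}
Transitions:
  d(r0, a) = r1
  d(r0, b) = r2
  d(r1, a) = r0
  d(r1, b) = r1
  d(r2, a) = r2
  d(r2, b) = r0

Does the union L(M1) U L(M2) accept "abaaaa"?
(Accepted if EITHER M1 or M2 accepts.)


M1: final=q0 accepted=False
M2: final=r1 accepted=True

Yes, union accepts


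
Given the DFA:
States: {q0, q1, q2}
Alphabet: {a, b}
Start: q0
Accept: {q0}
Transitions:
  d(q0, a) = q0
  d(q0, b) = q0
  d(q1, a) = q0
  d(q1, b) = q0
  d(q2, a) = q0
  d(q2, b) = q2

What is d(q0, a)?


Looking up transition d(q0, a)

q0


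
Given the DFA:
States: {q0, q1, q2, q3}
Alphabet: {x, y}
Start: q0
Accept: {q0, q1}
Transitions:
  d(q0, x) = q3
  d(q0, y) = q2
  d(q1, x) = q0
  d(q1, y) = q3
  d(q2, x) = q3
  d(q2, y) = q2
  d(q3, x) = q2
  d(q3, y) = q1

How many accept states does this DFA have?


Accept states listed: {q0, q1}
Counting: q0(1) q1(2)

2


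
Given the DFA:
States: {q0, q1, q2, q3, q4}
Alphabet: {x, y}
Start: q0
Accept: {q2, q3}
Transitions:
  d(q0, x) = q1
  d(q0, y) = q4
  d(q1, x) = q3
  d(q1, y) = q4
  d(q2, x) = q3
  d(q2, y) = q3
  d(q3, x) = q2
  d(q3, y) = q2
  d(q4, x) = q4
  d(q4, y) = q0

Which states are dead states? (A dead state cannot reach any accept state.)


Forward reachability from each state:
  q0 -> reaches accept state q2 (live)
  q1 -> reaches accept state q2 (live)
  q2 -> reaches accept state q2 (live)
  q3 -> reaches accept state q2 (live)
  q4 -> reaches accept state q2 (live)

None (all states can reach an accept state)


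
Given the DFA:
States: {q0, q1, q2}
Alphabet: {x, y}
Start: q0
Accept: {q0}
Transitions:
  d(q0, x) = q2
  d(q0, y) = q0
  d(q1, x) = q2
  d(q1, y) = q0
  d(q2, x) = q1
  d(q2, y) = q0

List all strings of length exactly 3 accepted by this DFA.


All strings of length 3: 8 total
Accepted: 4

"xxy", "xyy", "yxy", "yyy"


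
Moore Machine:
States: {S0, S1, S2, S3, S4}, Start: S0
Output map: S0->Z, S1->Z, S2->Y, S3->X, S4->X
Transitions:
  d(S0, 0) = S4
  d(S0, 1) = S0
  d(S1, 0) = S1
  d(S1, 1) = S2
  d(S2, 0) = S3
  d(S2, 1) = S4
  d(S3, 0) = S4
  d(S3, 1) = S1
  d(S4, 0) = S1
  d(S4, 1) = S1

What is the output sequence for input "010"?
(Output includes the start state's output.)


Start: S0 (output Z)
  --0--> S4 (output X)
  --1--> S1 (output Z)
  --0--> S1 (output Z)

"ZXZZ"


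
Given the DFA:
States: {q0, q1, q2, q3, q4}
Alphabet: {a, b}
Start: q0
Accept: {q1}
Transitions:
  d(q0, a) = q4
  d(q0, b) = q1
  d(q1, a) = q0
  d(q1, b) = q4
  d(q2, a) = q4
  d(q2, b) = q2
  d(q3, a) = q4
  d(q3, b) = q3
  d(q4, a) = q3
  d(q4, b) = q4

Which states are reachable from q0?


BFS from q0:
  layer 0: {q0}
  layer 1: {q1, q4}
  layer 2: {q3}

{q0, q1, q3, q4}


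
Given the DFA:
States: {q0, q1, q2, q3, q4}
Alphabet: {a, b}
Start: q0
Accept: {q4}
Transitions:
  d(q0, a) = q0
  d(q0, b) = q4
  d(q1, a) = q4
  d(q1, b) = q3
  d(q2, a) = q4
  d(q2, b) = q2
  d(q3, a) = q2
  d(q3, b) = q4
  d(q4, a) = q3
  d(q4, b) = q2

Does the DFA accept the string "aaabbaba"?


Trace: q0 -> q0 -> q0 -> q0 -> q4 -> q2 -> q4 -> q2 -> q4
Final state: q4
Accept states: {q4}

Yes, accepted (final state q4 is an accept state)


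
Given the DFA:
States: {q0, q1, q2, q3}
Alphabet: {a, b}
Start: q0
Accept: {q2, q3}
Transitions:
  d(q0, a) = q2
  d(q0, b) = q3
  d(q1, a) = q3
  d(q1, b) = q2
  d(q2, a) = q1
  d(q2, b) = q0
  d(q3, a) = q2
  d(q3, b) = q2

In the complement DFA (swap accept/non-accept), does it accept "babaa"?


Trace: q0 -> q3 -> q2 -> q0 -> q2 -> q1
Final: q1
Original accept: {q2, q3}
Complement: q1 is not in original accept

Yes, complement accepts (original rejects)


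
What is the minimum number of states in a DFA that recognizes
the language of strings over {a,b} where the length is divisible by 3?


States track (length) mod 3.
Need 3 states: one per remainder 0..2; accept = remainder 0.

3


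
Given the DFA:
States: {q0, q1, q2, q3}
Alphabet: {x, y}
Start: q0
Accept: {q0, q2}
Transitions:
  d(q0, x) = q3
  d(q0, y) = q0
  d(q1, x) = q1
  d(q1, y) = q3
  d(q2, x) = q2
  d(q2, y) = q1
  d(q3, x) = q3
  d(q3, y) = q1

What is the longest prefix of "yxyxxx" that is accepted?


Run the DFA, marking each prefix where the state is accepting:
  "" -> q0 [accept]
  "y" -> q0 [accept]
  "yx" -> q3 [reject]
  "yxy" -> q1 [reject]
  "yxyx" -> q1 [reject]
  "yxyxx" -> q1 [reject]
  "yxyxxx" -> q1 [reject]

"y"


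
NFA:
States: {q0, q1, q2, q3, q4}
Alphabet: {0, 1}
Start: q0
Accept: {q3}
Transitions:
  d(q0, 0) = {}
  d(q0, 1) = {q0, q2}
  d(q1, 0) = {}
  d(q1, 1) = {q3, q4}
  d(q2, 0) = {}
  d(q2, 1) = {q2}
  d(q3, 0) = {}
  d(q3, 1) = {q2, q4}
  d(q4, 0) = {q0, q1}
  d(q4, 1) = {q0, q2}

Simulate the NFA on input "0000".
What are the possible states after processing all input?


Start: {q0}
  --0--> {}
  --0--> {}
  --0--> {}
  --0--> {}

{} (empty set, no valid transitions)


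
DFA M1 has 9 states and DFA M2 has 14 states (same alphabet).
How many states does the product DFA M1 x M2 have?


Product construction pairs every M1 state with every M2 state.
9 * 14 = 126

126


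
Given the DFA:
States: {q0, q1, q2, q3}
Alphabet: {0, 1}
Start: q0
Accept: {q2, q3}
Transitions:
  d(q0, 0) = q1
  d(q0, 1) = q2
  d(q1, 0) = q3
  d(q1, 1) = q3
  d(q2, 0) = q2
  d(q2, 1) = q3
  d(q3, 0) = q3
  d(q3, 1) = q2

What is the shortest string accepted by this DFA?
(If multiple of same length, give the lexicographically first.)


BFS by string length (lex-first path to each state shown):
  len 0: q0<-""
  len 1: q1<-"0", q2<-"1"
Found accept state at length 1.

"1"


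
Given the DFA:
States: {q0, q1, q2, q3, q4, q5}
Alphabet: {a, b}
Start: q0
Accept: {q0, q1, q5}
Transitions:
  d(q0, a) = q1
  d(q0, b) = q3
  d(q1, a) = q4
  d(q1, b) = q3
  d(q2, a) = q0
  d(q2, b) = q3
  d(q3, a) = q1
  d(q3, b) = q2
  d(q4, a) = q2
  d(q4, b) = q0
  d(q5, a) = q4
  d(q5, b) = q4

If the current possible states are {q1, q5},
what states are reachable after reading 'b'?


Apply transition on 'b' from each current state:
  d(q1, b) = q3
  d(q5, b) = q4

{q3, q4}


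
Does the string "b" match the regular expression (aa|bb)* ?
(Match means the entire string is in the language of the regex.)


|string| = 1; first = 'b'; last = 'b'

No, "b" does not match (aa|bb)*


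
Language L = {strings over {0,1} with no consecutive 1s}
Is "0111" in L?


'11' occurs at index 1

No, "0111" is not in L


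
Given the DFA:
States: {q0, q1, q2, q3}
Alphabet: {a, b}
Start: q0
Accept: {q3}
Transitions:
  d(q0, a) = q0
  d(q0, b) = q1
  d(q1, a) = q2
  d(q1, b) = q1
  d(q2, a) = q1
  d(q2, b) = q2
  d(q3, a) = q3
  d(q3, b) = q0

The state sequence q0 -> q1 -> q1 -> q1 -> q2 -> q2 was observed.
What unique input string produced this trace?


Trace back each transition to find the symbol:
  q0 --[b]--> q1
  q1 --[b]--> q1
  q1 --[b]--> q1
  q1 --[a]--> q2
  q2 --[b]--> q2

"bbbab"


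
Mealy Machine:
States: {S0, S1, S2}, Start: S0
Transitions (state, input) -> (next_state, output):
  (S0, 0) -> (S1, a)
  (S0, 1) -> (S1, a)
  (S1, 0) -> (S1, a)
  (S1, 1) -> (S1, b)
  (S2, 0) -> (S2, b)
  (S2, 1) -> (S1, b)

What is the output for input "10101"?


Step-by-step:
  (S0, 1) -> (S1, a)
  (S1, 0) -> (S1, a)
  (S1, 1) -> (S1, b)
  (S1, 0) -> (S1, a)
  (S1, 1) -> (S1, b)

"aabab"


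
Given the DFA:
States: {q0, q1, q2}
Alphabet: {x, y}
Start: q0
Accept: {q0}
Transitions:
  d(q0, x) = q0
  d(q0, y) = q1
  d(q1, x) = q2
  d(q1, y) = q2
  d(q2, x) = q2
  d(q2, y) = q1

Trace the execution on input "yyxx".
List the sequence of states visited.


Input: yyxx
d(q0, y) = q1
d(q1, y) = q2
d(q2, x) = q2
d(q2, x) = q2


q0 -> q1 -> q2 -> q2 -> q2


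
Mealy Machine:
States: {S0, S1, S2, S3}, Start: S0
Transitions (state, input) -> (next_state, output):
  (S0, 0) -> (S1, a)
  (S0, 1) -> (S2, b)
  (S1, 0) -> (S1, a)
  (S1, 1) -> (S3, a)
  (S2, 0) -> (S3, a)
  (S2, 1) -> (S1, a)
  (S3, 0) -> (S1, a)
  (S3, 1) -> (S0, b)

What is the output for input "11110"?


Step-by-step:
  (S0, 1) -> (S2, b)
  (S2, 1) -> (S1, a)
  (S1, 1) -> (S3, a)
  (S3, 1) -> (S0, b)
  (S0, 0) -> (S1, a)

"baaba"


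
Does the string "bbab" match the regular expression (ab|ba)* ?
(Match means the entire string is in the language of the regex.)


|string| = 4; first = 'b'; last = 'b'

No, "bbab" does not match (ab|ba)*


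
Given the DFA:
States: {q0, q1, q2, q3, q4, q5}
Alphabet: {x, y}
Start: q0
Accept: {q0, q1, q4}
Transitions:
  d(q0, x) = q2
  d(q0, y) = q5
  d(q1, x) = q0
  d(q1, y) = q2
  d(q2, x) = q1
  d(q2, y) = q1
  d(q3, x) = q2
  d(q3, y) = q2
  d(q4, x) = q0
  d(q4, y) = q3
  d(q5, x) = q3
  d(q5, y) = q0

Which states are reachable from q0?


BFS from q0:
  layer 0: {q0}
  layer 1: {q2, q5}
  layer 2: {q1, q3}

{q0, q1, q2, q3, q5}


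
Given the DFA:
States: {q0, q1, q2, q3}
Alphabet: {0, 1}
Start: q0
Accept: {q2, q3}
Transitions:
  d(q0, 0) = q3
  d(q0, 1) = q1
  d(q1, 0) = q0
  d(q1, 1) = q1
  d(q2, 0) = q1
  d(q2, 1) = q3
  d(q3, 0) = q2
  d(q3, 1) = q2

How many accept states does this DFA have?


Accept states listed: {q2, q3}
Counting: q2(1) q3(2)

2


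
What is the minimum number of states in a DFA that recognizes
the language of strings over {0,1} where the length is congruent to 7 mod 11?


States track (length) mod 11.
Need 11 states: one per remainder 0..10; accept = remainder 7.

11


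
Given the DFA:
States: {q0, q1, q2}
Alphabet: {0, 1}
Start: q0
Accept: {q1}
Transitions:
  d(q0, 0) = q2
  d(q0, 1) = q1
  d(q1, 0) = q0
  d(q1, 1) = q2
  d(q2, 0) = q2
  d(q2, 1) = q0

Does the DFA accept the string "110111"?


Trace: q0 -> q1 -> q2 -> q2 -> q0 -> q1 -> q2
Final state: q2
Accept states: {q1}

No, rejected (final state q2 is not an accept state)


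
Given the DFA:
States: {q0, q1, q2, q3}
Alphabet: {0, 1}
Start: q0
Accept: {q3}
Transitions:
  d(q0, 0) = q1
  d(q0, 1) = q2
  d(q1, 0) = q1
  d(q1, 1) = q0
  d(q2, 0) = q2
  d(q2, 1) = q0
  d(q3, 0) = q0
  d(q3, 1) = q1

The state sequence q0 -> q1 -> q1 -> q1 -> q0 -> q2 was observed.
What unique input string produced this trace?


Trace back each transition to find the symbol:
  q0 --[0]--> q1
  q1 --[0]--> q1
  q1 --[0]--> q1
  q1 --[1]--> q0
  q0 --[1]--> q2

"00011"


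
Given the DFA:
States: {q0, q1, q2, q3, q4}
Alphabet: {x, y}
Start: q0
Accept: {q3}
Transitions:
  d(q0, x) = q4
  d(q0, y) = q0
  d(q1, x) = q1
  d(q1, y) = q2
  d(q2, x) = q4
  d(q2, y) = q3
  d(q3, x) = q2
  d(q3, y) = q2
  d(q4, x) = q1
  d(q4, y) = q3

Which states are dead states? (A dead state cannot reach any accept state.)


Forward reachability from each state:
  q0 -> reaches accept state q3 (live)
  q1 -> reaches accept state q3 (live)
  q2 -> reaches accept state q3 (live)
  q3 -> reaches accept state q3 (live)
  q4 -> reaches accept state q3 (live)

None (all states can reach an accept state)


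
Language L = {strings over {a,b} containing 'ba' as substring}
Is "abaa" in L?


'ba' occurs at index 1

Yes, "abaa" is in L


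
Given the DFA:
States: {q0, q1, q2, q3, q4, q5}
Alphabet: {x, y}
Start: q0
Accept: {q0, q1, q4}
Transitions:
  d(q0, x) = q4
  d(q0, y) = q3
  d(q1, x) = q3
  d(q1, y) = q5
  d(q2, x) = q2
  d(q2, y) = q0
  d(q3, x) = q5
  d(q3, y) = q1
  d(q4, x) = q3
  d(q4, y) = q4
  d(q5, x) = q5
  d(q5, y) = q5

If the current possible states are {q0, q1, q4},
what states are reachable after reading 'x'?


Apply transition on 'x' from each current state:
  d(q0, x) = q4
  d(q1, x) = q3
  d(q4, x) = q3

{q3, q4}


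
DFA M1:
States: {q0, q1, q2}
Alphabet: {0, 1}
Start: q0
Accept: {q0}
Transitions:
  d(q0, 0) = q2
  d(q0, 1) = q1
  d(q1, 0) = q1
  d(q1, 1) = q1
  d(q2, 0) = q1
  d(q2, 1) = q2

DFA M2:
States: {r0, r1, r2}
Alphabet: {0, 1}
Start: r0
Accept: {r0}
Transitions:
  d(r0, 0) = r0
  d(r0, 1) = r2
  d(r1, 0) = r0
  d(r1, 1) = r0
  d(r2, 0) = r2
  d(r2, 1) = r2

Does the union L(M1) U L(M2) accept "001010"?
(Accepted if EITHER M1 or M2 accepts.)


M1: final=q1 accepted=False
M2: final=r2 accepted=False

No, union rejects (neither accepts)


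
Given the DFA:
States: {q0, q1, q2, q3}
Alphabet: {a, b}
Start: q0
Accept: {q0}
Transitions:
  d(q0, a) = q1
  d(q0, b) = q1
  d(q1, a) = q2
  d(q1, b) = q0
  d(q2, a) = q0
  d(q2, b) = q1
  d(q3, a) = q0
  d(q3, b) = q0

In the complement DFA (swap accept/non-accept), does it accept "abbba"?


Trace: q0 -> q1 -> q0 -> q1 -> q0 -> q1
Final: q1
Original accept: {q0}
Complement: q1 is not in original accept

Yes, complement accepts (original rejects)


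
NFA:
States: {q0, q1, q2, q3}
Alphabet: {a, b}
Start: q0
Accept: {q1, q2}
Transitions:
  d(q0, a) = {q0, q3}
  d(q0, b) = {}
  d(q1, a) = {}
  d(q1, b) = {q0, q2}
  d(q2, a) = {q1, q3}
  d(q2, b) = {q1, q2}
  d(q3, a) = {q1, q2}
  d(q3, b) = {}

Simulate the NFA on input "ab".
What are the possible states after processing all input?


Start: {q0}
  --a--> {q0, q3}
  --b--> {}

{} (empty set, no valid transitions)


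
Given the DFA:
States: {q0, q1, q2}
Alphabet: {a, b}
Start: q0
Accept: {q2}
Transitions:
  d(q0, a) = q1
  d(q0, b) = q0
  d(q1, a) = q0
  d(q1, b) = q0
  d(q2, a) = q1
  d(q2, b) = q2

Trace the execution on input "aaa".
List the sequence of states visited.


Input: aaa
d(q0, a) = q1
d(q1, a) = q0
d(q0, a) = q1


q0 -> q1 -> q0 -> q1


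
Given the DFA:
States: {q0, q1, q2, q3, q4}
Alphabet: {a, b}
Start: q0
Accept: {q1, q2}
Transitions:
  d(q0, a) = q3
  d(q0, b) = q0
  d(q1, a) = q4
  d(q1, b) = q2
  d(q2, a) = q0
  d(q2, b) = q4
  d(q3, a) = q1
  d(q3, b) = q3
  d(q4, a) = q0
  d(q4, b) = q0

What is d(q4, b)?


Looking up transition d(q4, b)

q0


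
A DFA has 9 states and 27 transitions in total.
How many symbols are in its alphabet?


Each state has exactly one transition per symbol.
|alphabet| = transitions / states = 27 / 9 = 3

3


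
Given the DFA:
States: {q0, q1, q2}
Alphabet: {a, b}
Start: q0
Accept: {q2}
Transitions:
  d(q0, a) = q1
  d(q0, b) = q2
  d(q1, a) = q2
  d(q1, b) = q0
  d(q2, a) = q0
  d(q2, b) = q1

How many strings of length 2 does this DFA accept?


Enumerating all length-2 strings:
  "aa" -> q2 [accept]
  "ab" -> q0 [reject]
  "ba" -> q0 [reject]
  "bb" -> q1 [reject]

1 out of 4


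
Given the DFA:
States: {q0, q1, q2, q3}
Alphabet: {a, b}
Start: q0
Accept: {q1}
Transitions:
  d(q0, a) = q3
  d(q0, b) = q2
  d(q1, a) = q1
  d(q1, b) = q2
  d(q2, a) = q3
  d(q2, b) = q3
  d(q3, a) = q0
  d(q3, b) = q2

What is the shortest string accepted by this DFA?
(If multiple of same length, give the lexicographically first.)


BFS by string length (lex-first path to each state shown):
  len 0: q0<-""
  len 1: q2<-"b", q3<-"a"
  len 2: q0<-"aa", q2<-"ab", q3<-"ba"
  len 3: q0<-"baa", q2<-"aab", q3<-"aaa"
  len 4: q0<-"aaaa", q2<-"aaab", q3<-"aaba"
  len 5: q0<-"aabaa", q2<-"aaaab", q3<-"aaaaa"
  len 6: q0<-"aaaaaa", q2<-"aaaaab", q3<-"aaaaba"
  len 7: q0<-"aaaabaa", q2<-"aaaaaab", q3<-"aaaaaaa"
  len 8: q0<-"aaaaaaaa", q2<-"aaaaaaab", q3<-"aaaaaaba"

No string accepted (empty language)


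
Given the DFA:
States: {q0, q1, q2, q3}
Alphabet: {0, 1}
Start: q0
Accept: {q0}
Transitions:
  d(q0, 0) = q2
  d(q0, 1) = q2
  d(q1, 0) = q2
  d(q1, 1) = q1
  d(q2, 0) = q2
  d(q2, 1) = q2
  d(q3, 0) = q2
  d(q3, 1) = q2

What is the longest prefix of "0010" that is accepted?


Run the DFA, marking each prefix where the state is accepting:
  "" -> q0 [accept]
  "0" -> q2 [reject]
  "00" -> q2 [reject]
  "001" -> q2 [reject]
  "0010" -> q2 [reject]

""


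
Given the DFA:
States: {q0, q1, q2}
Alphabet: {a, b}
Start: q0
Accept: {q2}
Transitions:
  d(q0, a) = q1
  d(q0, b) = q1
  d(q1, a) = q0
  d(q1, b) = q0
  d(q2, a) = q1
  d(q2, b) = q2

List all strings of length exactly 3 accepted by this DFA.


All strings of length 3: 8 total
Accepted: 0

None


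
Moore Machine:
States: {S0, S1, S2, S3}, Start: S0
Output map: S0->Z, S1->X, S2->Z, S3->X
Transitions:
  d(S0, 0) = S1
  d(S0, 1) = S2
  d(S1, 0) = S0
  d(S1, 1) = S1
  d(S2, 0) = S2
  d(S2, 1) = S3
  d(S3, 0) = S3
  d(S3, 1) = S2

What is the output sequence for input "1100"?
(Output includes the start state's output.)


Start: S0 (output Z)
  --1--> S2 (output Z)
  --1--> S3 (output X)
  --0--> S3 (output X)
  --0--> S3 (output X)

"ZZXXX"


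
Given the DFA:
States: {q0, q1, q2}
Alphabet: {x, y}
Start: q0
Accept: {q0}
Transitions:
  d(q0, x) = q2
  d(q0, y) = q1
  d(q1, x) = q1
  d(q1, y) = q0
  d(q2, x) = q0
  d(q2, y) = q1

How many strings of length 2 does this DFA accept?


Enumerating all length-2 strings:
  "xx" -> q0 [accept]
  "xy" -> q1 [reject]
  "yx" -> q1 [reject]
  "yy" -> q0 [accept]

2 out of 4


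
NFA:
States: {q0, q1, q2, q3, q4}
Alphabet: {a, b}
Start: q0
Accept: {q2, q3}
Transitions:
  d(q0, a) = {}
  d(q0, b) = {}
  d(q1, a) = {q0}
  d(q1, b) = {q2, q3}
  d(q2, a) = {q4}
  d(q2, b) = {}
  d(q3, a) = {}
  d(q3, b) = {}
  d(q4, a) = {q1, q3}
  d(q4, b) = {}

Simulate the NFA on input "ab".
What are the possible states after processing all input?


Start: {q0}
  --a--> {}
  --b--> {}

{} (empty set, no valid transitions)


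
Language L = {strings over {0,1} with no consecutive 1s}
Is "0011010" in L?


'11' occurs at index 2

No, "0011010" is not in L


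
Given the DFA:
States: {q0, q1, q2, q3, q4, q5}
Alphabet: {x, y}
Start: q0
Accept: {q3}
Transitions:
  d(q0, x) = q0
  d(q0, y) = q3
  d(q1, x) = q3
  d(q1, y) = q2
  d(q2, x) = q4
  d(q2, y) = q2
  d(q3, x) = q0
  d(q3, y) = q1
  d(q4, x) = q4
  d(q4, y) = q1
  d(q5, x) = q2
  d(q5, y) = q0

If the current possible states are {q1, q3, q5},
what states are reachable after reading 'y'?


Apply transition on 'y' from each current state:
  d(q1, y) = q2
  d(q3, y) = q1
  d(q5, y) = q0

{q0, q1, q2}


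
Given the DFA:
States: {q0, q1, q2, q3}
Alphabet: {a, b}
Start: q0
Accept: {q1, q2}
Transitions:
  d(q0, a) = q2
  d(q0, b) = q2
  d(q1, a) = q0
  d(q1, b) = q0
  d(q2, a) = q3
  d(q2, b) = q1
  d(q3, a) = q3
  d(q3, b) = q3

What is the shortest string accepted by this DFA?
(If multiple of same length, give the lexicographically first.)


BFS by string length (lex-first path to each state shown):
  len 0: q0<-""
  len 1: q2<-"a"
Found accept state at length 1.

"a"


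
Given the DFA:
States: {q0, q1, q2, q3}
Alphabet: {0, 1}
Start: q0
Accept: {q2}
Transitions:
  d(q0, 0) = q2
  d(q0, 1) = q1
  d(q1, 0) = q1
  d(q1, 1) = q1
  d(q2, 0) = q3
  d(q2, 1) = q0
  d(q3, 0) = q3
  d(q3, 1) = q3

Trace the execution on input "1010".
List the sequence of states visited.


Input: 1010
d(q0, 1) = q1
d(q1, 0) = q1
d(q1, 1) = q1
d(q1, 0) = q1


q0 -> q1 -> q1 -> q1 -> q1


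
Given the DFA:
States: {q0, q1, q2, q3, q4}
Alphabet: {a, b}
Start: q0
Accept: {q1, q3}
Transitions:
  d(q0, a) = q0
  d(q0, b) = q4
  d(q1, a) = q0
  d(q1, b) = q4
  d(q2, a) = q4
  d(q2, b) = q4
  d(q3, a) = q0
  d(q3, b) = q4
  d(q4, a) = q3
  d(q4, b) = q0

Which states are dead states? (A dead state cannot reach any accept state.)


Forward reachability from each state:
  q0 -> reaches accept state q3 (live)
  q1 -> reaches accept state q1 (live)
  q2 -> reaches accept state q3 (live)
  q3 -> reaches accept state q3 (live)
  q4 -> reaches accept state q3 (live)

None (all states can reach an accept state)


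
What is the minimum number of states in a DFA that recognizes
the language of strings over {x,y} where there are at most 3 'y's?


States: count = 0, 1, ..., 3 (all accepting; 4 states), plus a dead state for count > 3.
Total: 4 + 1 = 5.

5


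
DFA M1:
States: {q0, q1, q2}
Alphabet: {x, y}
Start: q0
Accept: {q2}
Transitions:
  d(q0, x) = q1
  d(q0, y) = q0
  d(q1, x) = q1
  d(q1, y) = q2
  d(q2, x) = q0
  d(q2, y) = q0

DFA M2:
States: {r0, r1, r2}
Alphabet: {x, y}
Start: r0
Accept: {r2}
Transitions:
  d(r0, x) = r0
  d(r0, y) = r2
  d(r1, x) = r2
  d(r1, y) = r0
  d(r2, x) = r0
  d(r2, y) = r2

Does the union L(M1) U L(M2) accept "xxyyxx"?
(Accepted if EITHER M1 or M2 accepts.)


M1: final=q1 accepted=False
M2: final=r0 accepted=False

No, union rejects (neither accepts)


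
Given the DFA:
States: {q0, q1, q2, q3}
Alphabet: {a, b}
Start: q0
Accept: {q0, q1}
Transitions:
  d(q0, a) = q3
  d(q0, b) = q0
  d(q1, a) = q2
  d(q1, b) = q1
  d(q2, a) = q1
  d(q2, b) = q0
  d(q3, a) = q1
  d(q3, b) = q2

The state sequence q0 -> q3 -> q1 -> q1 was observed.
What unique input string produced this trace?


Trace back each transition to find the symbol:
  q0 --[a]--> q3
  q3 --[a]--> q1
  q1 --[b]--> q1

"aab"


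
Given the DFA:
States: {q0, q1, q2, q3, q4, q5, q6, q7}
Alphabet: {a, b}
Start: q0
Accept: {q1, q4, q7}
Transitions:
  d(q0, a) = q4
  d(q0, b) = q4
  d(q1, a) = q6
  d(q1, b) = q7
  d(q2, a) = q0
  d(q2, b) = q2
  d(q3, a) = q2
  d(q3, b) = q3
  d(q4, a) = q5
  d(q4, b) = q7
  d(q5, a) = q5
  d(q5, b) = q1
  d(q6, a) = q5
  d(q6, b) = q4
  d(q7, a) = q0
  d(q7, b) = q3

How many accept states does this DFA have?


Accept states listed: {q1, q4, q7}
Counting: q1(1) q4(2) q7(3)

3


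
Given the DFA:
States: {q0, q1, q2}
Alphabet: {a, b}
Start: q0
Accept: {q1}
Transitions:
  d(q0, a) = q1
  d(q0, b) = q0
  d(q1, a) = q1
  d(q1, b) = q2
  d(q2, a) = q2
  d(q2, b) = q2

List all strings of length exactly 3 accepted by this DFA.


All strings of length 3: 8 total
Accepted: 3

"aaa", "baa", "bba"


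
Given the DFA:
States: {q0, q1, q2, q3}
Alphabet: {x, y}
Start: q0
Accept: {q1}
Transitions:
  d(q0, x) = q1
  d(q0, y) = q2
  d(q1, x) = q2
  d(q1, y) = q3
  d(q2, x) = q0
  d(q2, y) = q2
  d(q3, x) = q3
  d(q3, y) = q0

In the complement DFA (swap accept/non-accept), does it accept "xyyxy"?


Trace: q0 -> q1 -> q3 -> q0 -> q1 -> q3
Final: q3
Original accept: {q1}
Complement: q3 is not in original accept

Yes, complement accepts (original rejects)


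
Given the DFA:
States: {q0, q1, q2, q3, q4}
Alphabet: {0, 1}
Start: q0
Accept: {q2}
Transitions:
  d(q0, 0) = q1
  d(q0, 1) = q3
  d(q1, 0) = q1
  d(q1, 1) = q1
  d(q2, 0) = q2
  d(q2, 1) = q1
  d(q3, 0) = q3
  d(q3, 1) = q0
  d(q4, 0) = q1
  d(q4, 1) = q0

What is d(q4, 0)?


Looking up transition d(q4, 0)

q1


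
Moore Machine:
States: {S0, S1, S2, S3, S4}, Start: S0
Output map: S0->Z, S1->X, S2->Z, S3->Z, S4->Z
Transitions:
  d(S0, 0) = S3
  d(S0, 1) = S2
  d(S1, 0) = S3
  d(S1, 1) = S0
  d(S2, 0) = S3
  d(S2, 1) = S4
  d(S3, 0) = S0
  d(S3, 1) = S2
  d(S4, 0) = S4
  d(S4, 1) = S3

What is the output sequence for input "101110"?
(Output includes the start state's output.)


Start: S0 (output Z)
  --1--> S2 (output Z)
  --0--> S3 (output Z)
  --1--> S2 (output Z)
  --1--> S4 (output Z)
  --1--> S3 (output Z)
  --0--> S0 (output Z)

"ZZZZZZZ"


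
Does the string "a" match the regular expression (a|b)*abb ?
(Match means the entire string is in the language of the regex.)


|string| = 1; first = 'a'; last = 'a'

No, "a" does not match (a|b)*abb


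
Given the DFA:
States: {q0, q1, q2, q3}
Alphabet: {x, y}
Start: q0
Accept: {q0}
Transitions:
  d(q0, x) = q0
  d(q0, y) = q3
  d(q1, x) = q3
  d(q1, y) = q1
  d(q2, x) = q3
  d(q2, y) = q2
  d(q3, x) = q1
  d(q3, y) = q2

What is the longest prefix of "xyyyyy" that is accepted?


Run the DFA, marking each prefix where the state is accepting:
  "" -> q0 [accept]
  "x" -> q0 [accept]
  "xy" -> q3 [reject]
  "xyy" -> q2 [reject]
  "xyyy" -> q2 [reject]
  "xyyyy" -> q2 [reject]
  "xyyyyy" -> q2 [reject]

"x"


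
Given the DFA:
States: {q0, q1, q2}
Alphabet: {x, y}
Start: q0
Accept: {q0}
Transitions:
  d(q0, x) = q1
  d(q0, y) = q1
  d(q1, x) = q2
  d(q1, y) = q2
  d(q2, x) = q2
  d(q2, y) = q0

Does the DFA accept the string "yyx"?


Trace: q0 -> q1 -> q2 -> q2
Final state: q2
Accept states: {q0}

No, rejected (final state q2 is not an accept state)


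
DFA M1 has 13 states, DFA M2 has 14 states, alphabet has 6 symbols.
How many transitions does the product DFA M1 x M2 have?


Product DFA has 13 * 14 = 182 states.
Each has 6 transitions: 182 * 6 = 1092

1092


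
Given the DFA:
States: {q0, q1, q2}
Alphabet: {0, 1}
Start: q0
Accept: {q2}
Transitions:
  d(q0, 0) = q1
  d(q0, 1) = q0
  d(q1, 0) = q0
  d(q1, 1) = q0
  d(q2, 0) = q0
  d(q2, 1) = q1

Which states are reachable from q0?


BFS from q0:
  layer 0: {q0}
  layer 1: {q1}

{q0, q1}


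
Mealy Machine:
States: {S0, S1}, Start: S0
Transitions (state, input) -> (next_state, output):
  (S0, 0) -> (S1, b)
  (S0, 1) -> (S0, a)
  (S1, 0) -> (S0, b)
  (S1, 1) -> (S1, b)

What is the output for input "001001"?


Step-by-step:
  (S0, 0) -> (S1, b)
  (S1, 0) -> (S0, b)
  (S0, 1) -> (S0, a)
  (S0, 0) -> (S1, b)
  (S1, 0) -> (S0, b)
  (S0, 1) -> (S0, a)

"bbabba"


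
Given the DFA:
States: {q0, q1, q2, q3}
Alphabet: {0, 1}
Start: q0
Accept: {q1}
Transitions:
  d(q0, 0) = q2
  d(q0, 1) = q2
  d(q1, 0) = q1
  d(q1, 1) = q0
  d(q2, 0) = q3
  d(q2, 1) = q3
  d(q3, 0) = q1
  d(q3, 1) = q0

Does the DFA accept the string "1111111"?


Trace: q0 -> q2 -> q3 -> q0 -> q2 -> q3 -> q0 -> q2
Final state: q2
Accept states: {q1}

No, rejected (final state q2 is not an accept state)


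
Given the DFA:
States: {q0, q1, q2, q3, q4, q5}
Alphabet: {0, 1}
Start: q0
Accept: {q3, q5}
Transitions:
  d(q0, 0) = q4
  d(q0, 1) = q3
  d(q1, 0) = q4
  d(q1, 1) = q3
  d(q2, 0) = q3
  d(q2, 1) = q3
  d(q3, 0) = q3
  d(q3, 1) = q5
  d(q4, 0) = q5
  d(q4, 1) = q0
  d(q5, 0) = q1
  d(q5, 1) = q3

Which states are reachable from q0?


BFS from q0:
  layer 0: {q0}
  layer 1: {q3, q4}
  layer 2: {q5}
  layer 3: {q1}

{q0, q1, q3, q4, q5}


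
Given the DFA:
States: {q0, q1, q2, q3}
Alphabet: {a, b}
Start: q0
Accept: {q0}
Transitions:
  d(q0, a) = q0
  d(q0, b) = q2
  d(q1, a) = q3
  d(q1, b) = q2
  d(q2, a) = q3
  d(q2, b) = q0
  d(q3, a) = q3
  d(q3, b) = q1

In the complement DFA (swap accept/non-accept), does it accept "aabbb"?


Trace: q0 -> q0 -> q0 -> q2 -> q0 -> q2
Final: q2
Original accept: {q0}
Complement: q2 is not in original accept

Yes, complement accepts (original rejects)


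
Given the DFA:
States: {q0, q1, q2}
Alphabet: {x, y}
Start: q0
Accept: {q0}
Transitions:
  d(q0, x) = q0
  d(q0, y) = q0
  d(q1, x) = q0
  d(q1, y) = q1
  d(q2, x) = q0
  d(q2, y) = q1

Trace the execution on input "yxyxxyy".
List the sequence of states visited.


Input: yxyxxyy
d(q0, y) = q0
d(q0, x) = q0
d(q0, y) = q0
d(q0, x) = q0
d(q0, x) = q0
d(q0, y) = q0
d(q0, y) = q0


q0 -> q0 -> q0 -> q0 -> q0 -> q0 -> q0 -> q0


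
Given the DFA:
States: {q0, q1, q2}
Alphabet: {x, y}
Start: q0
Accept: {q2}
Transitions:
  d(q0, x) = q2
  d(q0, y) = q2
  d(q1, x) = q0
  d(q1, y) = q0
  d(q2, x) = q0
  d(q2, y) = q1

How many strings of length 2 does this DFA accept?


Enumerating all length-2 strings:
  "xx" -> q0 [reject]
  "xy" -> q1 [reject]
  "yx" -> q0 [reject]
  "yy" -> q1 [reject]

0 out of 4


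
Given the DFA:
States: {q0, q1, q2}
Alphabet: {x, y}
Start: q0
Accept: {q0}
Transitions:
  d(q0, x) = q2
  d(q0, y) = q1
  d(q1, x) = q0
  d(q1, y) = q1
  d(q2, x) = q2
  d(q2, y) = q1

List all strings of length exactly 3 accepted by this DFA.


All strings of length 3: 8 total
Accepted: 2

"xyx", "yyx"


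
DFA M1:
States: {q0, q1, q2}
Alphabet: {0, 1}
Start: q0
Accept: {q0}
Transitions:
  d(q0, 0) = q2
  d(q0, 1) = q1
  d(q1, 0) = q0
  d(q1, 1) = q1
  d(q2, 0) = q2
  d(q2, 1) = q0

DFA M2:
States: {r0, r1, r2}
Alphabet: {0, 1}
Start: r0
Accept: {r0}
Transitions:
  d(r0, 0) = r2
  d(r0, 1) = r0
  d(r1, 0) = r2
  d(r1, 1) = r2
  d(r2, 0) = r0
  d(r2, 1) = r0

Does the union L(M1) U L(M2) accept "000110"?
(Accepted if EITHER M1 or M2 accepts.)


M1: final=q0 accepted=True
M2: final=r2 accepted=False

Yes, union accepts


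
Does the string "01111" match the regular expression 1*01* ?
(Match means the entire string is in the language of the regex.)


|string| = 5; first = '0'; last = '1'

Yes, "01111" matches 1*01*


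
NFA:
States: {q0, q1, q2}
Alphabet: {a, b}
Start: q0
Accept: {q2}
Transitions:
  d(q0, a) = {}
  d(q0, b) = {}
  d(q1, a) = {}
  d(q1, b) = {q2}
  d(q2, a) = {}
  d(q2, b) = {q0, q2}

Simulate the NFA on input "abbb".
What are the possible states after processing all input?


Start: {q0}
  --a--> {}
  --b--> {}
  --b--> {}
  --b--> {}

{} (empty set, no valid transitions)


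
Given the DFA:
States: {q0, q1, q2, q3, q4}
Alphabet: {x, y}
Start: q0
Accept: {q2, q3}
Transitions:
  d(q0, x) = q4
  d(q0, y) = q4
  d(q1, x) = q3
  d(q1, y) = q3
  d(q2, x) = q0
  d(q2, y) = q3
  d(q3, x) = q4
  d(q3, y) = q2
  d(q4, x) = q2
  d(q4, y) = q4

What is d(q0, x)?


Looking up transition d(q0, x)

q4


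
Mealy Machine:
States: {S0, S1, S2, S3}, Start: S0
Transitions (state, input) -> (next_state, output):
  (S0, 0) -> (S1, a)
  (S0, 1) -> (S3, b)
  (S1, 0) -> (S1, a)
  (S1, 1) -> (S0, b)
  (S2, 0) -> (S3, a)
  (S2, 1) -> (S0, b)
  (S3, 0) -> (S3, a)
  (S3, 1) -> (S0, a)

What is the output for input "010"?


Step-by-step:
  (S0, 0) -> (S1, a)
  (S1, 1) -> (S0, b)
  (S0, 0) -> (S1, a)

"aba"


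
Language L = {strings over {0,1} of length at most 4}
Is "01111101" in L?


length = 8

No, "01111101" is not in L


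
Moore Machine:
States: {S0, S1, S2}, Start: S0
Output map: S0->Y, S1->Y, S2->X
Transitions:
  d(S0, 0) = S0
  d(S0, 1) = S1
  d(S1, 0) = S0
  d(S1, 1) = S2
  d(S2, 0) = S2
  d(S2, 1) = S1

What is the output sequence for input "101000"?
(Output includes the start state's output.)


Start: S0 (output Y)
  --1--> S1 (output Y)
  --0--> S0 (output Y)
  --1--> S1 (output Y)
  --0--> S0 (output Y)
  --0--> S0 (output Y)
  --0--> S0 (output Y)

"YYYYYYY"


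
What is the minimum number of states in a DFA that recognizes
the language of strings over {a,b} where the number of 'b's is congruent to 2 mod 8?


States track (count of 'b') mod 8.
Need 8 states: one per remainder 0..7; accept = remainder 2.

8


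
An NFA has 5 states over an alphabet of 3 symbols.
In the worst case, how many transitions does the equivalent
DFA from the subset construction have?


Subset construction: one DFA state per subset of NFA states = 2^5 = 32 states.
Each DFA state has 3 outgoing transitions: 32 * 3 = 96

96


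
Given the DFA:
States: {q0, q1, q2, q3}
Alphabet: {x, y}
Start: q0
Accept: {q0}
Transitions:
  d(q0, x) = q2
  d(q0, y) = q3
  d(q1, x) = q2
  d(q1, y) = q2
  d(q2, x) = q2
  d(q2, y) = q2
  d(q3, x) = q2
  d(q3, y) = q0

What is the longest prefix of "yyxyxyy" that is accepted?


Run the DFA, marking each prefix where the state is accepting:
  "" -> q0 [accept]
  "y" -> q3 [reject]
  "yy" -> q0 [accept]
  "yyx" -> q2 [reject]
  "yyxy" -> q2 [reject]
  "yyxyx" -> q2 [reject]
  "yyxyxy" -> q2 [reject]
  "yyxyxyy" -> q2 [reject]

"yy"


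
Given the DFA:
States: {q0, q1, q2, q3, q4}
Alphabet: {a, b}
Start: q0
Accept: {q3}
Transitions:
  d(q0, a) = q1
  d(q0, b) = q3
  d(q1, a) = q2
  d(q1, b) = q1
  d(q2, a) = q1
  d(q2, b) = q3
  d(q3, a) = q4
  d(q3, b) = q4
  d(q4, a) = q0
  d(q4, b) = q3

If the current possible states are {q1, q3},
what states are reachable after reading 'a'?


Apply transition on 'a' from each current state:
  d(q1, a) = q2
  d(q3, a) = q4

{q2, q4}


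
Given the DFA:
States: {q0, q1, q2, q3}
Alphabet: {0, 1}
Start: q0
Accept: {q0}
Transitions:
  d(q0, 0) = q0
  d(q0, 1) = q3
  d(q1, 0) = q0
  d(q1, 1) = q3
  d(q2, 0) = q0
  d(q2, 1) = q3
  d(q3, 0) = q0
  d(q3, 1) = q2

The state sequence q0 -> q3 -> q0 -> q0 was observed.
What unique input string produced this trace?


Trace back each transition to find the symbol:
  q0 --[1]--> q3
  q3 --[0]--> q0
  q0 --[0]--> q0

"100"


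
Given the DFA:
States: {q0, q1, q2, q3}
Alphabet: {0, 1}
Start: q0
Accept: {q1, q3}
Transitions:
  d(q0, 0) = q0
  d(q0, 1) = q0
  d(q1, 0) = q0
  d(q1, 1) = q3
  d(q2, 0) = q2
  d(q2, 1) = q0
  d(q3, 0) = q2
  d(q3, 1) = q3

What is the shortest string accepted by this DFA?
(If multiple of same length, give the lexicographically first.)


BFS by string length (lex-first path to each state shown):
  len 0: q0<-""
  len 1: q0<-"0"
  len 2: q0<-"00"
  len 3: q0<-"000"
  len 4: q0<-"0000"
  len 5: q0<-"00000"
  len 6: q0<-"000000"
  len 7: q0<-"0000000"
  len 8: q0<-"00000000"

No string accepted (empty language)


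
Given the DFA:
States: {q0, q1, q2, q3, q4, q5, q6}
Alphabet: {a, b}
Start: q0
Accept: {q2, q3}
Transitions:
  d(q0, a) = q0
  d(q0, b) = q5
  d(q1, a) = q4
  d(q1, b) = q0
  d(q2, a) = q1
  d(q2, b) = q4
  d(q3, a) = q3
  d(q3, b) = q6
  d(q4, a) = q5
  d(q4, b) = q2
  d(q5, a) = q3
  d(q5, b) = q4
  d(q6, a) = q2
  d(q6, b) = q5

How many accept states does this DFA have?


Accept states listed: {q2, q3}
Counting: q2(1) q3(2)

2


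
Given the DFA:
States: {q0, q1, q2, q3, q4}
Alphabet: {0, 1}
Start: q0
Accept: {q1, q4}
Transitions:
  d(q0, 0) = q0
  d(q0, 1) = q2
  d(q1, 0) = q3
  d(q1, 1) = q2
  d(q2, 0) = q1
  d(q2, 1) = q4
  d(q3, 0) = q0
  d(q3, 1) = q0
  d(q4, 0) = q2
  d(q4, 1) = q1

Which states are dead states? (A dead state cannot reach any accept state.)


Forward reachability from each state:
  q0 -> reaches accept state q1 (live)
  q1 -> reaches accept state q1 (live)
  q2 -> reaches accept state q1 (live)
  q3 -> reaches accept state q1 (live)
  q4 -> reaches accept state q1 (live)

None (all states can reach an accept state)


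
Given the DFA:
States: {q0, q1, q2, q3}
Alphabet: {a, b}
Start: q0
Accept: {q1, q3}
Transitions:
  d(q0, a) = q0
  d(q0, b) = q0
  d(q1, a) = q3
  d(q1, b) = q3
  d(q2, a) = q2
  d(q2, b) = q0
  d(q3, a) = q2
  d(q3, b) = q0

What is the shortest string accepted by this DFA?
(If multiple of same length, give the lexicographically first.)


BFS by string length (lex-first path to each state shown):
  len 0: q0<-""
  len 1: q0<-"a"
  len 2: q0<-"aa"
  len 3: q0<-"aaa"
  len 4: q0<-"aaaa"
  len 5: q0<-"aaaaa"
  len 6: q0<-"aaaaaa"
  len 7: q0<-"aaaaaaa"
  len 8: q0<-"aaaaaaaa"

No string accepted (empty language)
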